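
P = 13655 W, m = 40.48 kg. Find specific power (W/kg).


Specific power = 13655 W / 40.48 kg = 337.3 W/kg

337.3 W/kg


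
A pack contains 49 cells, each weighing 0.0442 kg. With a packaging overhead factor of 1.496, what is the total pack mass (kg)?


m_pack = n * m_cell * overhead = 49 * 0.0442 * 1.496 = 3.240 kg

3.240 kg


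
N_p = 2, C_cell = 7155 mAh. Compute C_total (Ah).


Convert: C_cell = 7155 mAh = 7.155 Ah
C_total = 2 * 7.155 = 14.31 Ah

14.31 Ah


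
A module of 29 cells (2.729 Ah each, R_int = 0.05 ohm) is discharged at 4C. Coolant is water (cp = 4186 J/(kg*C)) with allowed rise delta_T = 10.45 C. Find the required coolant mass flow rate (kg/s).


Step 1: I = 4 * 2.729 = 10.916 A
Step 2: Q_cell = I^2 * R = 10.916^2 * 0.05 = 5.958 W
Step 3: Q_total = 29 * 5.958 = 172.78 W
Step 4: m_dot = Q_total / (cp * dT) = 172.78 / (4186 * 10.45) = 0.003950 kg/s

0.003950 kg/s


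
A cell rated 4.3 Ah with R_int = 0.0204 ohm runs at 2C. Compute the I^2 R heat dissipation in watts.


Step 1: I = C_rate * capacity = 2 * 4.3 = 8.6 A
Step 2: Q = I^2 * R = 8.6^2 * 0.0204 = 73.96 * 0.0204 = 1.509 W

1.509 W


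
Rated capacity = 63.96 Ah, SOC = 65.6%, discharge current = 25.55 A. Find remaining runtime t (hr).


Step 1: remaining = SOC/100 * C_total = 65.6/100 * 63.96 = 41.958 Ah
Step 2: t = remaining / I = 41.958 / 25.55 = 1.642 hr

1.642 hr


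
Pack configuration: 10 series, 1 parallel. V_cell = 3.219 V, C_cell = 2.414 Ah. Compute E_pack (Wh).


V_pack = 10 * 3.219 = 32.19 V
C_pack = 1 * 2.414 = 2.414 Ah
E = V_pack * C_pack = 32.19 * 2.414 = 77.71 Wh

77.71 Wh


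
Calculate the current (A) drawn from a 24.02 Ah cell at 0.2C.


At 0.2C: I = 0.2 * 24.02 Ah = 4.804 A

4.804 A


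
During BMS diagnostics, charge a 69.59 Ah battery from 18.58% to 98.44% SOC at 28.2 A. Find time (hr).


delta_Ah = 69.59 * (98.44 - 18.58) / 100 = 55.575 Ah
t = delta_Ah / I = 55.575 / 28.2 = 1.971 hr

1.971 hr


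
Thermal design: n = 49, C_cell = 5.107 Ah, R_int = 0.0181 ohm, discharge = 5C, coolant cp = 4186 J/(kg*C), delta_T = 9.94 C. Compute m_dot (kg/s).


Step 1: I = 5 * 5.107 = 25.535 A
Step 2: Q_cell = I^2 * R = 25.535^2 * 0.0181 = 11.802 W
Step 3: Q_total = 49 * 11.802 = 578.3 W
Step 4: m_dot = Q_total / (cp * dT) = 578.3 / (4186 * 9.94) = 0.01390 kg/s

0.01390 kg/s


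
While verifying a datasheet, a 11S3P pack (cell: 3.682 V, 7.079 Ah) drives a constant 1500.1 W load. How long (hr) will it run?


Step 1: E_pack = Ns * V_cell * Np * C_cell = 11 * 3.682 * 3 * 7.079 = 860.14 Wh
Step 2: t = E_pack / P = 860.14 / 1500.1 = 0.5734 hr

0.5734 hr


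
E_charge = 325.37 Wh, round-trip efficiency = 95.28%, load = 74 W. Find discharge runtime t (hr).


Step 1: E_discharge = eta/100 * E_charge = 95.28/100 * 325.37 = 310.01 Wh
Step 2: t = E_discharge / P = 310.01 / 74 = 4.189 hr

4.189 hr


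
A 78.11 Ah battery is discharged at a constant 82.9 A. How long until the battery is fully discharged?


Runtime = 78.11 Ah / 82.9 A = 0.9422 hr

0.9422 hr


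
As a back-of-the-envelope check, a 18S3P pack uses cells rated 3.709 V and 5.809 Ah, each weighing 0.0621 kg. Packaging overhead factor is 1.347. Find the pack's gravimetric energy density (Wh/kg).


Step 1: V_pack = 18 * 3.709 = 66.762 V
Step 2: C_pack = 3 * 5.809 = 17.427 Ah
Step 3: E_pack = V_pack * C_pack = 66.762 * 17.427 = 1163.5 Wh
Step 4: m_pack = 18 * 3 * 0.0621 * 1.347 = 4.517 kg
Step 5: ED = E_pack / m_pack = 1163.5 / 4.517 = 257.6 Wh/kg

257.6 Wh/kg


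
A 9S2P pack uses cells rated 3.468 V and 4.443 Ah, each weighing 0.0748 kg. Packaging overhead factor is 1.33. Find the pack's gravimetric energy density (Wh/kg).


Step 1: V_pack = 9 * 3.468 = 31.212 V
Step 2: C_pack = 2 * 4.443 = 8.886 Ah
Step 3: E_pack = V_pack * C_pack = 31.212 * 8.886 = 277.35 Wh
Step 4: m_pack = 9 * 2 * 0.0748 * 1.33 = 1.7907 kg
Step 5: ED = E_pack / m_pack = 277.35 / 1.7907 = 154.9 Wh/kg

154.9 Wh/kg


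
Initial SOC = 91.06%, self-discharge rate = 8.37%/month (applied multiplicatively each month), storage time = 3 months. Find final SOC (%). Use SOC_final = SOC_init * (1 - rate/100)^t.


decay = (1 - 8.37/100)^3 = 0.76933
SOC_final = 91.06 * 0.76933 = 70.06%

70.06%


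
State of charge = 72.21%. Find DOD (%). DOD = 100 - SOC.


DOD = 100 - SOC = 100 - 72.21 = 27.79%

27.79%


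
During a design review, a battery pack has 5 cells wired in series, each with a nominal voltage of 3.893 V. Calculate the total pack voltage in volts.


With 5 cells in series at 3.893 V each, V_pack = 19.465 V

19.465 V


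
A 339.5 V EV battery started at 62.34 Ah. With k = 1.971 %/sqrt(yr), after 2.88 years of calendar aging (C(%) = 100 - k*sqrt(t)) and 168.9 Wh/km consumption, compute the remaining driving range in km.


Step 1: capacity retention = 100 - 1.971 * sqrt(2.88) = 100 - 1.971 * 1.6971 = 96.655%
Step 2: C_now = 62.34 * 96.655/100 = 60.255 Ah
Step 3: E_pack = V * C_now = 339.5 * 60.255 = 20457 Wh
Step 4: range = E_pack / consumption = 20457 / 168.9 = 121.1 km

121.1 km


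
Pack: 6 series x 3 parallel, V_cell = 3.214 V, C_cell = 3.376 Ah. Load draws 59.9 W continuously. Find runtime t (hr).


Step 1: E_pack = Ns * V_cell * Np * C_cell = 6 * 3.214 * 3 * 3.376 = 195.31 Wh
Step 2: t = E_pack / P = 195.31 / 59.9 = 3.261 hr

3.261 hr


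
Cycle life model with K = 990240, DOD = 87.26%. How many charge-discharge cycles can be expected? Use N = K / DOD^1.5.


DOD^1.5 = 815.12
N = K / DOD^1.5 = 990240 / 815.12 = 1215

1215 cycles


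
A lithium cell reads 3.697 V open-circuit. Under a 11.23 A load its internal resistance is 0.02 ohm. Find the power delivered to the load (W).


Step 1: V_terminal = OCV - I*R = 3.697 - 11.23 * 0.02 = 3.4724 V
Step 2: P_out = V_terminal * I = 3.4724 * 11.23 = 39.00 W

39.00 W


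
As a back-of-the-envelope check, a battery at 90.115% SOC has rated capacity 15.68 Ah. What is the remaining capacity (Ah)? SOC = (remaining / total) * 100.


remaining = SOC / 100 * total = 90.115 / 100 * 15.68 = 14.13 Ah

14.13 Ah


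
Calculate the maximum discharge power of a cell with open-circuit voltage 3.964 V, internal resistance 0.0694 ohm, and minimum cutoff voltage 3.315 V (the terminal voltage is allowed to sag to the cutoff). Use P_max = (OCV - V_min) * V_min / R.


dV = OCV - V_min = 0.649 V (so I_max = dV / R)
P_max = dV * V_min / R = 0.649 * 3.315 / 0.0694 = 31.00 W

31.00 W


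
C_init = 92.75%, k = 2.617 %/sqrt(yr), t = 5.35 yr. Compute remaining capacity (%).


Step 1: sqrt(5.35 yr) = 2.313
Step 2: drop = 2.617 * 2.313 = 6.0531
Step 3: C_final = 92.75 - 6.0531 = 86.70%

86.70%


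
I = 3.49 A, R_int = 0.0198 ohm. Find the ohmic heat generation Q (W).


Q = I^2 * R = 3.49^2 * 0.0198 = 0.2412 W

0.2412 W


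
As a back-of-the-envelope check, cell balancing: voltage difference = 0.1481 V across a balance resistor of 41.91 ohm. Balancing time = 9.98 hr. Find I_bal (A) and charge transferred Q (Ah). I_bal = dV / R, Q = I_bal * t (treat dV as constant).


First, Ohm's law: I_bal = 0.1481 V / 41.91 ohm = 0.0035338 A
Then Q = I * t = 0.0035338 A * 9.98 hr = 0.03527 Ah

I=0.0035338 A, Q=0.03527 Ah


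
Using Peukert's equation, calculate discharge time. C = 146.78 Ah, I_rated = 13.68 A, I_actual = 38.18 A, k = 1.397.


Step 1: t_rated = C / I_rated = 146.78 / 13.68 = 10.73 hr
Step 2: ratio = 13.68 / 38.18 = 0.3583
Step 3: ratio^k = 0.3583^1.397 = 0.23839
Step 4: t = t_rated * ratio^k = 10.73 * 0.23839 = 2.558 hr

2.558 hr


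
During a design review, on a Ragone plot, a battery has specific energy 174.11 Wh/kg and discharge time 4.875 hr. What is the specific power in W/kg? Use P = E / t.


Specific power = 174.11 Wh/kg / 4.875 hr = 35.71 W/kg

35.71 W/kg


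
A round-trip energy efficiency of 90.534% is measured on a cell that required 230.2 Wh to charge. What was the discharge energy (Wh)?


E_dis = eta/100 * E_chg = 90.534/100 * 230.2 = 208.4 Wh

208.4 Wh


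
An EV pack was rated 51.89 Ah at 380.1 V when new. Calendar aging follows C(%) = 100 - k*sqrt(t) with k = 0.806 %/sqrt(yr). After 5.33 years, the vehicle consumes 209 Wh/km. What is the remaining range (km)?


Step 1: capacity retention = 100 - 0.806 * sqrt(5.33) = 100 - 0.806 * 2.3087 = 98.139%
Step 2: C_now = 51.89 * 98.139/100 = 50.924 Ah
Step 3: E_pack = V * C_now = 380.1 * 50.924 = 19356 Wh
Step 4: range = E_pack / consumption = 19356 / 209 = 92.61 km

92.61 km


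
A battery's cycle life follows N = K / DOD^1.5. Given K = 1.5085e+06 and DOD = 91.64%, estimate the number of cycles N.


DOD^1.5 = 877.26
N = K / DOD^1.5 = 1.5085e+06 / 877.26 = 1720

1720 cycles


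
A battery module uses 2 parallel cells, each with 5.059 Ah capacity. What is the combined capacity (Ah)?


Parallel capacities add: 2 * 5.059 Ah = 10.118 Ah

10.118 Ah


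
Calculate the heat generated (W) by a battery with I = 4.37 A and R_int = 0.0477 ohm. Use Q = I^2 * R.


I^2 = 19.097
Q = 19.097 * 0.0477 = 0.9109 W

0.9109 W


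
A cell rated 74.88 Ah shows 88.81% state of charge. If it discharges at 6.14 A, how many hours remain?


Step 1: remaining = SOC/100 * C_total = 88.81/100 * 74.88 = 66.501 Ah
Step 2: t = remaining / I = 66.501 / 6.14 = 10.83 hr

10.83 hr


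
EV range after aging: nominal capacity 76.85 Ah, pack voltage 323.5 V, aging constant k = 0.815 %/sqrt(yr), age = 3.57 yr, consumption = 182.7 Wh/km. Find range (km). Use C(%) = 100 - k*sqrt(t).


Step 1: capacity retention = 100 - 0.815 * sqrt(3.57) = 100 - 0.815 * 1.8894 = 98.46%
Step 2: C_now = 76.85 * 98.46/100 = 75.667 Ah
Step 3: E_pack = V * C_now = 323.5 * 75.667 = 24478 Wh
Step 4: range = E_pack / consumption = 24478 / 182.7 = 134.0 km

134.0 km


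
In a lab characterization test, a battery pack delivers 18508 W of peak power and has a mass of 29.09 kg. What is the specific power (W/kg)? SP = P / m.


SP = P / m = 18508 / 29.09 = 636.2 W/kg

636.2 W/kg


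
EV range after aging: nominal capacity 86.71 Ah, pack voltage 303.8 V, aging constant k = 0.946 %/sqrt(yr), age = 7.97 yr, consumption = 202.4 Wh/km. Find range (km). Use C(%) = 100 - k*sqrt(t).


Step 1: capacity retention = 100 - 0.946 * sqrt(7.97) = 100 - 0.946 * 2.8231 = 97.329%
Step 2: C_now = 86.71 * 97.329/100 = 84.394 Ah
Step 3: E_pack = V * C_now = 303.8 * 84.394 = 25639 Wh
Step 4: range = E_pack / consumption = 25639 / 202.4 = 126.7 km

126.7 km


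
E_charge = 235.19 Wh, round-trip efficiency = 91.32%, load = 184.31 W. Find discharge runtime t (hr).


Step 1: E_discharge = eta/100 * E_charge = 91.32/100 * 235.19 = 214.78 Wh
Step 2: t = E_discharge / P = 214.78 / 184.31 = 1.165 hr

1.165 hr


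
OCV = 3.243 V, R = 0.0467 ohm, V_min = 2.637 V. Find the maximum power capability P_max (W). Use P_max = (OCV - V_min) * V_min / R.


P_max = (OCV - V_min) * V_min / R = (3.243 - 2.637) * 2.637 / 0.0467 = 0.606 * 2.637 / 0.0467 = 34.22 W

34.22 W


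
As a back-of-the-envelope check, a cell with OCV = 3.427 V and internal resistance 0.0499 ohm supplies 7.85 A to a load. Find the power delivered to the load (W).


Step 1: V_terminal = OCV - I*R = 3.427 - 7.85 * 0.0499 = 3.0353 V
Step 2: P_out = V_terminal * I = 3.0353 * 7.85 = 23.83 W

23.83 W


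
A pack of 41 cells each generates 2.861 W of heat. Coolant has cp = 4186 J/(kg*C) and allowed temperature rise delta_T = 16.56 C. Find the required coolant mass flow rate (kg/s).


Step 1: Total heat Q = 41 * 2.861 W = 117.3 W
Step 2: denom = cp * dT = 4186 * 16.56 = 69320
Step 3: m_dot = 117.3 / 69320 = 0.001692 kg/s

0.001692 kg/s


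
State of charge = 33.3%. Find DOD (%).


DOD = 100 - SOC = 100 - 33.3 = 66.7%

66.7%


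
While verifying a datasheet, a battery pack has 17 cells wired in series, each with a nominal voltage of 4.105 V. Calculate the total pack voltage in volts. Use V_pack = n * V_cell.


With 17 cells in series at 4.105 V each, V_pack = 69.785 V

69.785 V


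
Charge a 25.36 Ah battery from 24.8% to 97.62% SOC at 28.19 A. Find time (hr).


Step 1: dSOC = 97.62% - 24.8% = 72.82%
Step 2: delta_Ah = 25.36 * 72.82 / 100 = 18.467 Ah
Step 3: t = 18.467 / 28.19 = 0.6551 hr

0.6551 hr


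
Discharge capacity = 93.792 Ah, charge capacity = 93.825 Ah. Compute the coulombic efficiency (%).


eta_c = Q_dis / Q_chg * 100 = 93.792 / 93.825 * 100 = 99.96%

99.96%


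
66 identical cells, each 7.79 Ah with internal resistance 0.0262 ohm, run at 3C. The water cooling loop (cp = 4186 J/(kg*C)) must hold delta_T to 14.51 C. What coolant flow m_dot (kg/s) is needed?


Step 1: I = 3 * 7.79 = 23.37 A
Step 2: Q_cell = I^2 * R = 23.37^2 * 0.0262 = 14.309 W
Step 3: Q_total = 66 * 14.309 = 944.39 W
Step 4: m_dot = Q_total / (cp * dT) = 944.39 / (4186 * 14.51) = 0.01555 kg/s

0.01555 kg/s


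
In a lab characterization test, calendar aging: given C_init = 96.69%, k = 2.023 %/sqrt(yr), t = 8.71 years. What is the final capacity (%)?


Step 1: sqrt(8.71 yr) = 2.9513
Step 2: drop = 2.023 * 2.9513 = 5.9705
Step 3: C_final = 96.69 - 5.9705 = 90.72%

90.72%


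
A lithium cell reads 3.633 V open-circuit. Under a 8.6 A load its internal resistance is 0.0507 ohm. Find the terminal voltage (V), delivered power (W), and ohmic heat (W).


Step 1: V_terminal = OCV - I*R = 3.633 - 8.6 * 0.0507 = 3.197 V
Step 2: P_out = V_terminal * I = 3.197 * 8.6 = 27.49 W
Step 3: Q = I^2 * R = 8.6^2 * 0.0507 = 3.750 W

V=3.197 V, P=27.49 W, Q=3.750 W


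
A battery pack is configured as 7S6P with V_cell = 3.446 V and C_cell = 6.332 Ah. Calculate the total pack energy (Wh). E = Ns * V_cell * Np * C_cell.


V_pack = 7 * 3.446 = 24.122 V
C_pack = 6 * 6.332 = 37.992 Ah
E = V_pack * C_pack = 24.122 * 37.992 = 916.4 Wh

916.4 Wh


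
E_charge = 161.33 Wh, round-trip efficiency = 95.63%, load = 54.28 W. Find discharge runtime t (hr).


Step 1: E_discharge = eta/100 * E_charge = 95.63/100 * 161.33 = 154.28 Wh
Step 2: t = E_discharge / P = 154.28 / 54.28 = 2.842 hr

2.842 hr


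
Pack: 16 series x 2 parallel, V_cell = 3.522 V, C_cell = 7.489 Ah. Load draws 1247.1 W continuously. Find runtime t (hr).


Step 1: E_pack = Ns * V_cell * Np * C_cell = 16 * 3.522 * 2 * 7.489 = 844.04 Wh
Step 2: t = E_pack / P = 844.04 / 1247.1 = 0.6768 hr

0.6768 hr


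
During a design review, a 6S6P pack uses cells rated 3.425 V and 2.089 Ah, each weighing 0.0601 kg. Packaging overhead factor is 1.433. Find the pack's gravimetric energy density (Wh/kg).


Step 1: V_pack = 6 * 3.425 = 20.55 V
Step 2: C_pack = 6 * 2.089 = 12.534 Ah
Step 3: E_pack = V_pack * C_pack = 20.55 * 12.534 = 257.57 Wh
Step 4: m_pack = 6 * 6 * 0.0601 * 1.433 = 3.1004 kg
Step 5: ED = E_pack / m_pack = 257.57 / 3.1004 = 83.08 Wh/kg

83.08 Wh/kg


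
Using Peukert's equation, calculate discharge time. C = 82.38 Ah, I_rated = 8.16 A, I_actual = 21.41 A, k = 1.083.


t_rated = C / I_rated = 82.38 / 8.16 = 10.096 hr
(I_rated/I)^k = (0.38113)^1.083 = 0.35181
t = t_rated * (I_rated/I)^k = 10.096 * 0.35181 = 3.552 hr

3.552 hr


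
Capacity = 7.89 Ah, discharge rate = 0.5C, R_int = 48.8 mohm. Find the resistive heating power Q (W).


Convert: R = 48.8 mohm = 0.0488 ohm
Step 1: I = C_rate * capacity = 0.5 * 7.89 = 3.945 A
Step 2: Q = I^2 * R = 3.945^2 * 0.0488 = 15.563 * 0.0488 = 0.7595 W

0.7595 W


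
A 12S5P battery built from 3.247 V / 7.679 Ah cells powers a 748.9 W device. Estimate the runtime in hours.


Step 1: E_pack = Ns * V_cell * Np * C_cell = 12 * 3.247 * 5 * 7.679 = 1496 Wh
Step 2: t = E_pack / P = 1496 / 748.9 = 1.998 hr

1.998 hr


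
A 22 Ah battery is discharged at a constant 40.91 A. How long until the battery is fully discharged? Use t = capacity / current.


Runtime = 22 Ah / 40.91 A = 0.5378 hr

0.5378 hr


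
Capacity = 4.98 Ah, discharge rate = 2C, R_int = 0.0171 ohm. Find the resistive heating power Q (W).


Step 1: I = C_rate * capacity = 2 * 4.98 = 9.96 A
Step 2: Q = I^2 * R = 9.96^2 * 0.0171 = 99.202 * 0.0171 = 1.696 W

1.696 W


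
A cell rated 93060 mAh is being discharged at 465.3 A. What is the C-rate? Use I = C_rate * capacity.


Convert: capacity = 93060 mAh = 93.06 Ah
C_rate = I / capacity = 465.3 / 93.06 = 5C

5C


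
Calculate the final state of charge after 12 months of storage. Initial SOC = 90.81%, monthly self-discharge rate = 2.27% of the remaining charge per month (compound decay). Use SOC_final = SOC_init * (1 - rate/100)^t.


decay = (1 - 2.27/100)^12 = 0.75916
SOC_final = 90.81 * 0.75916 = 68.94%

68.94%


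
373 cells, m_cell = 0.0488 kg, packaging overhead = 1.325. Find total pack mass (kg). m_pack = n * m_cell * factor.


Cell mass sum = 373 * 0.0488 = 18.202 kg
With overhead 1.325: m_pack = 18.202 * 1.325 = 24.12 kg

24.12 kg


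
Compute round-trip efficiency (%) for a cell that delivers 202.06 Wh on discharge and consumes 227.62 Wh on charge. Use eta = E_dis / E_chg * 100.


eta_e = E_dis / E_chg * 100 = 202.06 / 227.62 * 100 = 88.77%

88.77%


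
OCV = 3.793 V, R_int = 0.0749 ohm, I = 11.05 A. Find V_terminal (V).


IR drop = 11.05 * 0.0749 = 0.82765 V
V = 3.793 - 0.82765 = 2.965 V

2.965 V


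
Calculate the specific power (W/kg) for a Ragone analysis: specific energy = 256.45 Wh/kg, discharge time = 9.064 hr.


P_specific = E / t = 256.45 / 9.064 = 28.29 W/kg

28.29 W/kg


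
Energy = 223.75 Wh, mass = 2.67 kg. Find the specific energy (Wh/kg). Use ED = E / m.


Specific energy = 223.75 Wh / 2.67 kg = 83.80 Wh/kg

83.80 Wh/kg


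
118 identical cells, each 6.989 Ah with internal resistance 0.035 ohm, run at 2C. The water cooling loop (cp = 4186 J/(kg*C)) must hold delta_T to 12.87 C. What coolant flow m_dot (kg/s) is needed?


Step 1: I = 2 * 6.989 = 13.978 A
Step 2: Q_cell = I^2 * R = 13.978^2 * 0.035 = 6.8385 W
Step 3: Q_total = 118 * 6.8385 = 806.94 W
Step 4: m_dot = Q_total / (cp * dT) = 806.94 / (4186 * 12.87) = 0.01498 kg/s

0.01498 kg/s


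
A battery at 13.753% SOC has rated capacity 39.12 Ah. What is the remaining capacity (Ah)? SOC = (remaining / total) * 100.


remaining = SOC / 100 * total = 13.753 / 100 * 39.12 = 5.380 Ah

5.380 Ah


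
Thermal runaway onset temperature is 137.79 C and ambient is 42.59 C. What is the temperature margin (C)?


margin = T_onset - T_ambient = 137.79 - 42.59 = 95.2 C

95.2 C


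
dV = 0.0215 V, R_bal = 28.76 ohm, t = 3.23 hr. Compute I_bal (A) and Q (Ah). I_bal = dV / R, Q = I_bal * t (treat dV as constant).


First, Ohm's law: I_bal = 0.0215 V / 28.76 ohm = 7.4757e-04 A
Then Q = I * t = 7.4757e-04 A * 3.23 hr = 0.002415 Ah

I=7.4757e-04 A, Q=0.002415 Ah


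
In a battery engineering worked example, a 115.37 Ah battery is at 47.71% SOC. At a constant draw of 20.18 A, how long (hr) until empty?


Step 1: remaining = SOC/100 * C_total = 47.71/100 * 115.37 = 55.043 Ah
Step 2: t = remaining / I = 55.043 / 20.18 = 2.728 hr

2.728 hr


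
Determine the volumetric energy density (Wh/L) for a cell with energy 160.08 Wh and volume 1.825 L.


ED = E / V = 160.08 / 1.825 = 87.72 Wh/L

87.72 Wh/L


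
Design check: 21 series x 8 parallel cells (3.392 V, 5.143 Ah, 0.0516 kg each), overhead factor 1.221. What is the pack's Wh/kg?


Step 1: V_pack = 21 * 3.392 = 71.232 V
Step 2: C_pack = 8 * 5.143 = 41.144 Ah
Step 3: E_pack = V_pack * C_pack = 71.232 * 41.144 = 2930.8 Wh
Step 4: m_pack = 21 * 8 * 0.0516 * 1.221 = 10.585 kg
Step 5: ED = E_pack / m_pack = 2930.8 / 10.585 = 276.9 Wh/kg

276.9 Wh/kg


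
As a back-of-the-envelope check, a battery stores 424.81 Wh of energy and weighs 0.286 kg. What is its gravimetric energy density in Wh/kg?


ED = E / m = 424.81 / 0.286 = 1485 Wh/kg

1485 Wh/kg


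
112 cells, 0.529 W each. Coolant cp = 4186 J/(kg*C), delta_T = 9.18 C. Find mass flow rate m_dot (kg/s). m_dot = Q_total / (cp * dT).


Step 1: Total heat Q = 112 * 0.529 W = 59.248 W
Step 2: denom = cp * dT = 4186 * 9.18 = 38427
Step 3: m_dot = 59.248 / 38427 = 0.001542 kg/s

0.001542 kg/s


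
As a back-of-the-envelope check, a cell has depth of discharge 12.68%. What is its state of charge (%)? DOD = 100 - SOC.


SOC = 100 - DOD = 100 - 12.68 = 87.32%

87.32%


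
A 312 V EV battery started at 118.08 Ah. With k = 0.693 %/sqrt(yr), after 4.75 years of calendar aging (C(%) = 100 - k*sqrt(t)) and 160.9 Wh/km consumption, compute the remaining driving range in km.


Step 1: capacity retention = 100 - 0.693 * sqrt(4.75) = 100 - 0.693 * 2.1794 = 98.49%
Step 2: C_now = 118.08 * 98.49/100 = 116.3 Ah
Step 3: E_pack = V * C_now = 312 * 116.3 = 36286 Wh
Step 4: range = E_pack / consumption = 36286 / 160.9 = 225.5 km

225.5 km


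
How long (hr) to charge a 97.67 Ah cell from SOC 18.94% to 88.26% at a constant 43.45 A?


Step 1: dSOC = 88.26% - 18.94% = 69.32%
Step 2: delta_Ah = 97.67 * 69.32 / 100 = 67.705 Ah
Step 3: t = 67.705 / 43.45 = 1.558 hr

1.558 hr


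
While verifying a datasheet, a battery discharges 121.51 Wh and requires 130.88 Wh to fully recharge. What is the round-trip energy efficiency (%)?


eta_e = E_dis / E_chg * 100 = 121.51 / 130.88 * 100 = 92.84%

92.84%


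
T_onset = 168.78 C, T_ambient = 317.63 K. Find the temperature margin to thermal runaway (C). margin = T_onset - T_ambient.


Convert: T_ambient = 317.63 K = 44.48 C
margin = 168.78 - 44.48 = 124.3 C

124.3 C


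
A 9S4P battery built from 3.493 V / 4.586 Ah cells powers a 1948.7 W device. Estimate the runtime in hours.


Step 1: E_pack = Ns * V_cell * Np * C_cell = 9 * 3.493 * 4 * 4.586 = 576.68 Wh
Step 2: t = E_pack / P = 576.68 / 1948.7 = 0.2959 hr

0.2959 hr


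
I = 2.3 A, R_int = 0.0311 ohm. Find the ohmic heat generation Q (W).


Q = I^2 * R = 2.3^2 * 0.0311 = 0.1645 W

0.1645 W


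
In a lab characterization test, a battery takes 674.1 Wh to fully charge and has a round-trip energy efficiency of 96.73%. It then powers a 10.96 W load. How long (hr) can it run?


Step 1: E_discharge = eta/100 * E_charge = 96.73/100 * 674.1 = 652.06 Wh
Step 2: t = E_discharge / P = 652.06 / 10.96 = 59.49 hr

59.49 hr


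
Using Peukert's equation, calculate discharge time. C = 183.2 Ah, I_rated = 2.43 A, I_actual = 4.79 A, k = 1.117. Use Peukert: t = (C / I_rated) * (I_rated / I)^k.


t_rated = C / I_rated = 183.2 / 2.43 = 75.391 hr
(I_rated/I)^k = (0.50731)^1.117 = 0.46859
t = t_rated * (I_rated/I)^k = 75.391 * 0.46859 = 35.33 hr

35.33 hr


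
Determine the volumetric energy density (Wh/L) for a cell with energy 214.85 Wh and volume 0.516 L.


Volumetric ED = 214.85 Wh / 0.516 L = 416.4 Wh/L

416.4 Wh/L


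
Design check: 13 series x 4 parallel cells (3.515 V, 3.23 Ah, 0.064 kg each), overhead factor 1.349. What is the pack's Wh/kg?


Step 1: V_pack = 13 * 3.515 = 45.695 V
Step 2: C_pack = 4 * 3.23 = 12.92 Ah
Step 3: E_pack = V_pack * C_pack = 45.695 * 12.92 = 590.38 Wh
Step 4: m_pack = 13 * 4 * 0.064 * 1.349 = 4.4895 kg
Step 5: ED = E_pack / m_pack = 590.38 / 4.4895 = 131.5 Wh/kg

131.5 Wh/kg


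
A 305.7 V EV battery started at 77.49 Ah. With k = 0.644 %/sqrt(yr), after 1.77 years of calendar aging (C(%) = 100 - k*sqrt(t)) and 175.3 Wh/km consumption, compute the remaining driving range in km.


Step 1: capacity retention = 100 - 0.644 * sqrt(1.77) = 100 - 0.644 * 1.3304 = 99.143%
Step 2: C_now = 77.49 * 99.143/100 = 76.826 Ah
Step 3: E_pack = V * C_now = 305.7 * 76.826 = 23486 Wh
Step 4: range = E_pack / consumption = 23486 / 175.3 = 134.0 km

134.0 km


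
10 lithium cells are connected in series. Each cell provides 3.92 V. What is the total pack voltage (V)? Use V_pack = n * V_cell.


V_pack = n * V_cell = 10 * 3.92 = 39.2 V

39.2 V


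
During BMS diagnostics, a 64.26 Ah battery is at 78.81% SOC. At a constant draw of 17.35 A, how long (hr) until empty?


Step 1: remaining = SOC/100 * C_total = 78.81/100 * 64.26 = 50.643 Ah
Step 2: t = remaining / I = 50.643 / 17.35 = 2.919 hr

2.919 hr


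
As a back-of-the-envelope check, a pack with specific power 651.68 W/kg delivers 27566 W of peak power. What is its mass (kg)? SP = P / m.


m = P / SP = 27566 / 651.68 = 42.30 kg

42.30 kg


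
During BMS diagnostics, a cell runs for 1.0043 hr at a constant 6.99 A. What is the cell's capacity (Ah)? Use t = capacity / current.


C = I * t = 6.99 * 1.0043 = 7.020 Ah

7.020 Ah


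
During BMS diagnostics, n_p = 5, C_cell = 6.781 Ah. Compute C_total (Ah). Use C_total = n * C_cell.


Parallel capacities add: 5 * 6.781 Ah = 33.905 Ah

33.905 Ah


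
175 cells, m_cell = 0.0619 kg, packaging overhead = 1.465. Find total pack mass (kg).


m_pack = n * m_cell * overhead = 175 * 0.0619 * 1.465 = 15.87 kg

15.87 kg


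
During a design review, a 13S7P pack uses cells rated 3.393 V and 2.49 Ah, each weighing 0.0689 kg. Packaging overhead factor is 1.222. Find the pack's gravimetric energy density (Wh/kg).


Step 1: V_pack = 13 * 3.393 = 44.109 V
Step 2: C_pack = 7 * 2.49 = 17.43 Ah
Step 3: E_pack = V_pack * C_pack = 44.109 * 17.43 = 768.82 Wh
Step 4: m_pack = 13 * 7 * 0.0689 * 1.222 = 7.6618 kg
Step 5: ED = E_pack / m_pack = 768.82 / 7.6618 = 100.3 Wh/kg

100.3 Wh/kg


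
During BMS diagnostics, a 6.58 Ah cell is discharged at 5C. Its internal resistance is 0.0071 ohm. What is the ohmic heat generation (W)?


Step 1: I = C_rate * capacity = 5 * 6.58 = 32.9 A
Step 2: Q = I^2 * R = 32.9^2 * 0.0071 = 1082.4 * 0.0071 = 7.685 W

7.685 W


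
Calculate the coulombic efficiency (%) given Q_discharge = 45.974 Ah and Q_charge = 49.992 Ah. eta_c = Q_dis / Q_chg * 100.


Coulombic efficiency = 45.974/49.992 * 100% = 91.96%

91.96%


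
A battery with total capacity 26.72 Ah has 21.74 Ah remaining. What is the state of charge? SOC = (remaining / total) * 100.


SOC% = 21.74 / 26.72 * 100 = 81.36%

81.36%


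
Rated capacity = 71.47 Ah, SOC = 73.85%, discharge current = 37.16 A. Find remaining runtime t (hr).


Step 1: remaining = SOC/100 * C_total = 73.85/100 * 71.47 = 52.781 Ah
Step 2: t = remaining / I = 52.781 / 37.16 = 1.420 hr

1.420 hr


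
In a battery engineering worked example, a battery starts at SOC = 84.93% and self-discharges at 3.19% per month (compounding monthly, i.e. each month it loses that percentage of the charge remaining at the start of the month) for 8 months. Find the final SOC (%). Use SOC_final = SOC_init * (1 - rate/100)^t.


Monthly retention factor = 1 - 3.19/100 = 0.9681
Over 8 months: factor^8 = 0.77155
SOC_final = 84.93 * 0.77155 = 65.53%

65.53%


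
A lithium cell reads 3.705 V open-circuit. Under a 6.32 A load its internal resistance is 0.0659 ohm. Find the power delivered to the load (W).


Step 1: V_terminal = OCV - I*R = 3.705 - 6.32 * 0.0659 = 3.2885 V
Step 2: P_out = V_terminal * I = 3.2885 * 6.32 = 20.78 W

20.78 W


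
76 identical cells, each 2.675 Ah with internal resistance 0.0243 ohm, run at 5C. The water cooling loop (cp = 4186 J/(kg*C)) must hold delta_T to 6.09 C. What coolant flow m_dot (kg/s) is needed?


Step 1: I = 5 * 2.675 = 13.375 A
Step 2: Q_cell = I^2 * R = 13.375^2 * 0.0243 = 4.347 W
Step 3: Q_total = 76 * 4.347 = 330.37 W
Step 4: m_dot = Q_total / (cp * dT) = 330.37 / (4186 * 6.09) = 0.01296 kg/s

0.01296 kg/s


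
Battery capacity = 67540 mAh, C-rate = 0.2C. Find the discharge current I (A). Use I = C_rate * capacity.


Convert: capacity = 67540 mAh = 67.54 Ah
I = C_rate * capacity = 0.2 * 67.54 = 13.508 A

13.508 A


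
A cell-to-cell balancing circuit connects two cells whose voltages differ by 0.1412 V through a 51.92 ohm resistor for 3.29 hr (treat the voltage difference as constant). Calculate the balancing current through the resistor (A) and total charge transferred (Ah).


I_bal = dV / R = 0.1412 / 51.92 = 0.0027196 A
Q = I_bal * t = 0.0027196 * 3.29 = 0.008947 Ah

I=0.0027196 A, Q=0.008947 Ah


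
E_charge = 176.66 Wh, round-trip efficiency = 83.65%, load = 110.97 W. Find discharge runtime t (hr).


Step 1: E_discharge = eta/100 * E_charge = 83.65/100 * 176.66 = 147.78 Wh
Step 2: t = E_discharge / P = 147.78 / 110.97 = 1.332 hr

1.332 hr


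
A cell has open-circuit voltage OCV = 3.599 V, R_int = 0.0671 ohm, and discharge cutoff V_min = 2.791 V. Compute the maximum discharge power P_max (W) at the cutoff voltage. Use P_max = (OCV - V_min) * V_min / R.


P_max = (OCV - V_min) * V_min / R = (3.599 - 2.791) * 2.791 / 0.0671 = 0.808 * 2.791 / 0.0671 = 33.61 W

33.61 W


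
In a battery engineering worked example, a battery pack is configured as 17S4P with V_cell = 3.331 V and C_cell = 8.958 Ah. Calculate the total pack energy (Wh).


V_pack = 17 * 3.331 = 56.627 V
C_pack = 4 * 8.958 = 35.832 Ah
E = V_pack * C_pack = 56.627 * 35.832 = 2029 Wh

2029 Wh


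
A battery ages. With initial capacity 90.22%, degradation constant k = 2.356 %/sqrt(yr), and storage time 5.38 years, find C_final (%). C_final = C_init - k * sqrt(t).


sqrt(t) = sqrt(5.38) = 2.3195
C_final = 90.22 - 2.356 * 2.3195 = 84.76%

84.76%


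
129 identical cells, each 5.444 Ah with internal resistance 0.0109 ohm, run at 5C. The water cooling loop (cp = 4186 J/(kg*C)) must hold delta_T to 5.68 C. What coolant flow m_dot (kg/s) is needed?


Step 1: I = 5 * 5.444 = 27.22 A
Step 2: Q_cell = I^2 * R = 27.22^2 * 0.0109 = 8.0761 W
Step 3: Q_total = 129 * 8.0761 = 1041.8 W
Step 4: m_dot = Q_total / (cp * dT) = 1041.8 / (4186 * 5.68) = 0.04382 kg/s

0.04382 kg/s


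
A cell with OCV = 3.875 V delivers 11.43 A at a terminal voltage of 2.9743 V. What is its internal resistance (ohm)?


R = (OCV - V) / I = (3.875 - 2.9743) / 11.43 = 0.07880 ohm

0.07880 ohm


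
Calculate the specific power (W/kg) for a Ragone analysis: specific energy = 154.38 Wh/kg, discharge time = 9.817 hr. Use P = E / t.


P_specific = E / t = 154.38 / 9.817 = 15.73 W/kg

15.73 W/kg


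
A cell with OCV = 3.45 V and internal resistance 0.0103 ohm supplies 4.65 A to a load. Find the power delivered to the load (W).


Step 1: V_terminal = OCV - I*R = 3.45 - 4.65 * 0.0103 = 3.4021 V
Step 2: P_out = V_terminal * I = 3.4021 * 4.65 = 15.82 W

15.82 W


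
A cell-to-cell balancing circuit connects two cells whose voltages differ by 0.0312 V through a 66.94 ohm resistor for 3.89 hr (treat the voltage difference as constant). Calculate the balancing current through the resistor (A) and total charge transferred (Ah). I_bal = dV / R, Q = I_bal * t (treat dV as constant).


I_bal = dV / R = 0.0312 / 66.94 = 4.6609e-04 A
Q = I_bal * t = 4.6609e-04 * 3.89 = 0.001813 Ah

I=4.6609e-04 A, Q=0.001813 Ah


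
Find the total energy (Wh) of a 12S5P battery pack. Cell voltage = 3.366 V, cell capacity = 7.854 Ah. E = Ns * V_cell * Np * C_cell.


E = Ns * Vcell * Np * Ccell = 12 * 3.366 * 5 * 7.854 = 1586 Wh

1586 Wh


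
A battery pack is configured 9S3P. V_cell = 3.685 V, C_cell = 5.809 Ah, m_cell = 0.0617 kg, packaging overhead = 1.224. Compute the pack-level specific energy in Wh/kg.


Step 1: V_pack = 9 * 3.685 = 33.165 V
Step 2: C_pack = 3 * 5.809 = 17.427 Ah
Step 3: E_pack = V_pack * C_pack = 33.165 * 17.427 = 577.97 Wh
Step 4: m_pack = 9 * 3 * 0.0617 * 1.224 = 2.0391 kg
Step 5: ED = E_pack / m_pack = 577.97 / 2.0391 = 283.4 Wh/kg

283.4 Wh/kg


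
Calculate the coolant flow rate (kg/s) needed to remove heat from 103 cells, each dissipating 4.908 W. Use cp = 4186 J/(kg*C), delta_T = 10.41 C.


Q_total = 103 * 4.908 = 505.52 W
m_dot = Q_total / (cp * dT) = 505.52 / (4186 * 10.41) = 0.01160 kg/s

0.01160 kg/s


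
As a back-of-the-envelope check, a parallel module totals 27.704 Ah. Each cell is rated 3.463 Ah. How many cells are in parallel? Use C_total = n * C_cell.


n = C_total / C_cell = 27.704 / 3.463 = 8

8


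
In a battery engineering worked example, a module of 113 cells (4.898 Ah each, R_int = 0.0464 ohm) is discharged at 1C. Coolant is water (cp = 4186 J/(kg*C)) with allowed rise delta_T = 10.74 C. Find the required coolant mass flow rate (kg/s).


Step 1: I = 1 * 4.898 = 4.898 A
Step 2: Q_cell = I^2 * R = 4.898^2 * 0.0464 = 1.1132 W
Step 3: Q_total = 113 * 1.1132 = 125.79 W
Step 4: m_dot = Q_total / (cp * dT) = 125.79 / (4186 * 10.74) = 0.002798 kg/s

0.002798 kg/s


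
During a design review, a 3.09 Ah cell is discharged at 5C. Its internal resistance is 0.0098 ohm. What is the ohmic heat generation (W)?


Step 1: I = C_rate * capacity = 5 * 3.09 = 15.45 A
Step 2: Q = I^2 * R = 15.45^2 * 0.0098 = 238.7 * 0.0098 = 2.339 W

2.339 W


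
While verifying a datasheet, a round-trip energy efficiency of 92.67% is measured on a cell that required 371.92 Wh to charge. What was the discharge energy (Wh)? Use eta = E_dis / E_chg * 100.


E_dis = eta/100 * E_chg = 92.67/100 * 371.92 = 344.7 Wh

344.7 Wh


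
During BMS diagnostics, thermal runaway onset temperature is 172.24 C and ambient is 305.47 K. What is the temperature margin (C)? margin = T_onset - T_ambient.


Convert: T_ambient = 305.47 K = 32.32 C
margin = 172.24 - 32.32 = 139.92 C

139.92 C


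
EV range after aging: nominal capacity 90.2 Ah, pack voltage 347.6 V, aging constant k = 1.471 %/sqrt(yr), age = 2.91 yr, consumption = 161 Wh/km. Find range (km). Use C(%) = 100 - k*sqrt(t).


Step 1: capacity retention = 100 - 1.471 * sqrt(2.91) = 100 - 1.471 * 1.7059 = 97.491%
Step 2: C_now = 90.2 * 97.491/100 = 87.937 Ah
Step 3: E_pack = V * C_now = 347.6 * 87.937 = 30567 Wh
Step 4: range = E_pack / consumption = 30567 / 161 = 189.9 km

189.9 km


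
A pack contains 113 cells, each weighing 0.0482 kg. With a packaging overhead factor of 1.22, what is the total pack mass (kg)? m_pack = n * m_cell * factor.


Cell mass sum = 113 * 0.0482 = 5.4466 kg
With overhead 1.22: m_pack = 5.4466 * 1.22 = 6.645 kg

6.645 kg


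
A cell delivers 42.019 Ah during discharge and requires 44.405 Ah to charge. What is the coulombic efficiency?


eta_c = Q_dis / Q_chg * 100 = 42.019 / 44.405 * 100 = 94.63%

94.63%


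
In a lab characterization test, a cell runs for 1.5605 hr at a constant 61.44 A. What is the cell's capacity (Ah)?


C = I * t = 61.44 * 1.5605 = 95.88 Ah

95.88 Ah


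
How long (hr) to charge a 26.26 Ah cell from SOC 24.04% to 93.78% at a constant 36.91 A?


delta_Ah = 26.26 * (93.78 - 24.04) / 100 = 18.314 Ah
t = delta_Ah / I = 18.314 / 36.91 = 0.4962 hr

0.4962 hr


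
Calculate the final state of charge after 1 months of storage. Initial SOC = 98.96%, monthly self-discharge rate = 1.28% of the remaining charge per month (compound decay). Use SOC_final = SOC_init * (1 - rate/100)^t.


decay = (1 - 1.28/100)^1 = 0.9872
SOC_final = 98.96 * 0.9872 = 97.69%

97.69%


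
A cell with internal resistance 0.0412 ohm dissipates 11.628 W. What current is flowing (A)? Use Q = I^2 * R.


I = sqrt(Q / R) = sqrt(11.628 / 0.0412) = sqrt(282.23) = 16.80 A

16.80 A


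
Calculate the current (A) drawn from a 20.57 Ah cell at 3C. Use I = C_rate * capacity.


At 3C: I = 3 * 20.57 Ah = 61.71 A

61.71 A


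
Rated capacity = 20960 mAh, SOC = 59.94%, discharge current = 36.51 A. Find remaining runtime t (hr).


Convert: C_total = 20960 mAh = 20.96 Ah
Step 1: remaining = SOC/100 * C_total = 59.94/100 * 20.96 = 12.563 Ah
Step 2: t = remaining / I = 12.563 / 36.51 = 0.3441 hr

0.3441 hr


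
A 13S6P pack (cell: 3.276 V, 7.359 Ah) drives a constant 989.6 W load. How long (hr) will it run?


Step 1: E_pack = Ns * V_cell * Np * C_cell = 13 * 3.276 * 6 * 7.359 = 1880.4 Wh
Step 2: t = E_pack / P = 1880.4 / 989.6 = 1.900 hr

1.900 hr


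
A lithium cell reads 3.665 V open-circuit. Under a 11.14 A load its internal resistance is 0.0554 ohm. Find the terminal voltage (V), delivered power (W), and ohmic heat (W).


Step 1: V_terminal = OCV - I*R = 3.665 - 11.14 * 0.0554 = 3.0478 V
Step 2: P_out = V_terminal * I = 3.0478 * 11.14 = 33.95 W
Step 3: Q = I^2 * R = 11.14^2 * 0.0554 = 6.875 W

V=3.0478 V, P=33.95 W, Q=6.875 W


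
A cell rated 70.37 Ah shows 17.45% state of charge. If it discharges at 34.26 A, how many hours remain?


Step 1: remaining = SOC/100 * C_total = 17.45/100 * 70.37 = 12.28 Ah
Step 2: t = remaining / I = 12.28 / 34.26 = 0.3584 hr

0.3584 hr


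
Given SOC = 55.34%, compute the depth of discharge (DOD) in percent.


Complement of SOC: DOD = 100% - 55.34% = 44.66%

44.66%


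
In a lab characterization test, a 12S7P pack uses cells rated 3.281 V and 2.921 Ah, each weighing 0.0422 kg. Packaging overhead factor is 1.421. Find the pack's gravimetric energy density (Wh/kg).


Step 1: V_pack = 12 * 3.281 = 39.372 V
Step 2: C_pack = 7 * 2.921 = 20.447 Ah
Step 3: E_pack = V_pack * C_pack = 39.372 * 20.447 = 805.04 Wh
Step 4: m_pack = 12 * 7 * 0.0422 * 1.421 = 5.0372 kg
Step 5: ED = E_pack / m_pack = 805.04 / 5.0372 = 159.8 Wh/kg

159.8 Wh/kg


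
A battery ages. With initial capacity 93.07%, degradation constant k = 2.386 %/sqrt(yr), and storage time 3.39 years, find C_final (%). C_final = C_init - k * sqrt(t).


sqrt(t) = sqrt(3.39) = 1.8412
C_final = 93.07 - 2.386 * 1.8412 = 88.68%

88.68%


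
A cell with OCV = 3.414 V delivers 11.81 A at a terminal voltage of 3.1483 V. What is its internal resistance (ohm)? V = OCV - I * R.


R = (OCV - V) / I = (3.414 - 3.1483) / 11.81 = 0.02250 ohm

0.02250 ohm


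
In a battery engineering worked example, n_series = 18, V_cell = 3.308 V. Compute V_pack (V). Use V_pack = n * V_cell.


With 18 cells in series at 3.308 V each, V_pack = 59.544 V

59.544 V


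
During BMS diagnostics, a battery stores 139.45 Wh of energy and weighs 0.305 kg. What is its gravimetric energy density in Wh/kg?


ED = E / m = 139.45 / 0.305 = 457.2 Wh/kg

457.2 Wh/kg


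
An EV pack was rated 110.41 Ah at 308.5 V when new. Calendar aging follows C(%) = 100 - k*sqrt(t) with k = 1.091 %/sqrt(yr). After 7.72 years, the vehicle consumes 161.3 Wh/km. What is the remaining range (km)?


Step 1: capacity retention = 100 - 1.091 * sqrt(7.72) = 100 - 1.091 * 2.7785 = 96.969%
Step 2: C_now = 110.41 * 96.969/100 = 107.06 Ah
Step 3: E_pack = V * C_now = 308.5 * 107.06 = 33028 Wh
Step 4: range = E_pack / consumption = 33028 / 161.3 = 204.8 km

204.8 km


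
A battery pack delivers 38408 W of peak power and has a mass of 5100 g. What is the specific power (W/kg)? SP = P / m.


Convert: m = 5100 g = 5.1 kg
Specific power = 38408 W / 5.1 kg = 7531 W/kg

7531 W/kg


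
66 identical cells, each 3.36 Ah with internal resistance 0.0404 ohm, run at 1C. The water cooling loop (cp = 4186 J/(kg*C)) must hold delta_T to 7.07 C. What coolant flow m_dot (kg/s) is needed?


Step 1: I = 1 * 3.36 = 3.36 A
Step 2: Q_cell = I^2 * R = 3.36^2 * 0.0404 = 0.4561 W
Step 3: Q_total = 66 * 0.4561 = 30.103 W
Step 4: m_dot = Q_total / (cp * dT) = 30.103 / (4186 * 7.07) = 0.001017 kg/s

0.001017 kg/s


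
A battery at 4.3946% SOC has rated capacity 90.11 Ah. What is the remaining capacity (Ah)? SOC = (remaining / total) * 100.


remaining = SOC / 100 * total = 4.3946 / 100 * 90.11 = 3.960 Ah

3.960 Ah


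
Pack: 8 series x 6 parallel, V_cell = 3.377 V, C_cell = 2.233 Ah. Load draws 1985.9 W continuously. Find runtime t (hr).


Step 1: E_pack = Ns * V_cell * Np * C_cell = 8 * 3.377 * 6 * 2.233 = 361.96 Wh
Step 2: t = E_pack / P = 361.96 / 1985.9 = 0.1823 hr

0.1823 hr


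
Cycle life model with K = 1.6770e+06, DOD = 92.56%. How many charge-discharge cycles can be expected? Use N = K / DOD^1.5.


Step 1: DOD^1.5 = 92.56^1.5 = 890.5
Step 2: N = 1.6770e+06 / 890.5 = 1883 cycles

1883 cycles


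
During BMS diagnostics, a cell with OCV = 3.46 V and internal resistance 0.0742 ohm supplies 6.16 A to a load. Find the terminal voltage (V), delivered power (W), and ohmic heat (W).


Step 1: V_terminal = OCV - I*R = 3.46 - 6.16 * 0.0742 = 3.0029 V
Step 2: P_out = V_terminal * I = 3.0029 * 6.16 = 18.50 W
Step 3: Q = I^2 * R = 6.16^2 * 0.0742 = 2.816 W

V=3.0029 V, P=18.50 W, Q=2.816 W


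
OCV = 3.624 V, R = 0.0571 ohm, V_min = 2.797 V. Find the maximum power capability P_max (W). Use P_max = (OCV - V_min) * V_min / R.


dV = OCV - V_min = 0.827 V (so I_max = dV / R)
P_max = dV * V_min / R = 0.827 * 2.797 / 0.0571 = 40.51 W

40.51 W
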